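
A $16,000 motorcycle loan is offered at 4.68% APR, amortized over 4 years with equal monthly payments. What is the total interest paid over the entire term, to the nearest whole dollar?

At 4.68% the monthly rate is 0.0039000, so the payment is 16,000 × 0.0039000 / (1 − 1.0039000^−48) = $366.15.
Total paid = 48 × $366.15 = $17,575.20; interest = $17,575.20 − $16,000 = $1,575.20.

$1,575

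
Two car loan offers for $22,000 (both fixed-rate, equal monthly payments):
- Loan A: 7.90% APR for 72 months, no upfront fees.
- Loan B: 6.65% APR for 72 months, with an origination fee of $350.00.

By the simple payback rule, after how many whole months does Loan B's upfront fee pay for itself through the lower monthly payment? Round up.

Loan A: at 7.90% the monthly rate is 0.0065833, so the payment is 22,000 × 0.0065833 / (1 − 1.0065833^−72) = $384.66.
Loan B: monthly rate = 6.65%/12 = 0.0055417; payment = 22,000 × 0.0055417 / (1 − (1+0.0055417)^−72) = $371.39.
Monthly savings = $384.66 − $371.39 = $13.27.
Break-even = $350.00 / $13.27 = 26.38 → 27 months.

27 months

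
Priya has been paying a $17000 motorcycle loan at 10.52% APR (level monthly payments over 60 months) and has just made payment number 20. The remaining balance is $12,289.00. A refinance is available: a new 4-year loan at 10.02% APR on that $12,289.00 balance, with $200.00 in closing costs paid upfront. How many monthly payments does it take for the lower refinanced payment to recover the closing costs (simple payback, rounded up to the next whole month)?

Current payment = 17,000 × 10.52%/12 / (1 − (1+0.0087667)^−60) = $365.56.
Refinanced payment = 12,289.00 × 0.0083500 / (1 − (1+0.0083500)^−48) = $311.80.
Monthly savings = $365.56 − $311.80 = $53.76.
Break-even = $200.00 / $53.76 = 3.72 → 4 months.

4 months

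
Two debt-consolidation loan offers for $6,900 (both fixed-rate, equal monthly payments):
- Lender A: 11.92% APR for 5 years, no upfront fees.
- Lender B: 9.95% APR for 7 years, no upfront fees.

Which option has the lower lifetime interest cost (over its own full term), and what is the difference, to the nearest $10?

Lender A by $410

Lender A: monthly rate = 11.92%/12 = 0.0099333; payment = 6,900 × 0.0099333 / (1 − (1+0.0099333)^−60) = $153.21.
Total interest on Lender A = 60 × $153.21 − $6,900 = $2,292.60.
Lender B: monthly rate = 9.95%/12 = 0.0082917; payment = 6,900 × 0.0082917 / (1 − (1+0.0082917)^−84) = $114.37.
Total interest on Lender B = 84 × $114.37 − $6,900 = $2,707.08.
Lender A is lower by $414.48.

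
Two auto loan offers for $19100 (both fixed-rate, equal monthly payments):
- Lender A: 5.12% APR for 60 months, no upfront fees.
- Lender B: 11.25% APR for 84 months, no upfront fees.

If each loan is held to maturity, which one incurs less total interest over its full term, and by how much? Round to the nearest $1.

Lender A by $5,993

Lender A: monthly rate = 5.12%/12 = 0.0042667; payment = 19,100 × 0.0042667 / (1 − (1+0.0042667)^−60) = $361.49.
Total interest on Lender A = 60 × $361.49 − $19,100 = $2,589.40.
Lender B: at 11.25% the monthly rate is 0.0093750, so the payment is 19,100 × 0.0093750 / (1 − 1.0093750^−84) = $329.55.
Total interest on Lender B = 84 × $329.55 − $19,100 = $8,582.20.
Lender A is lower by $5,992.80.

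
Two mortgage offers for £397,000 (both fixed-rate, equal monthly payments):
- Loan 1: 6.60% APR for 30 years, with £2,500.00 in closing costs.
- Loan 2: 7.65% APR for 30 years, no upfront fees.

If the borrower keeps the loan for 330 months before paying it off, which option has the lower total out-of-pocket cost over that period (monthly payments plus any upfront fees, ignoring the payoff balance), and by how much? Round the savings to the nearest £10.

Loan 1: monthly rate = 6.6%/12 = 0.0055000; payment = 397,000 × 0.0055000 / (1 − (1+0.0055000)^−360) = £2,535.48.
Loan 2: monthly rate = 7.65%/12 = 0.0063750; payment = 397,000 × 0.0063750 / (1 − (1+0.0063750)^−360) = £2,816.77.
Over 330 months: Loan 1 costs 330 × £2,535.48 + £2,500.00 = £839,208.40; Loan 2 costs 330 × £2,816.77 = £929,534.10.
Loan 1 is cheaper by £929,534.10 − £839,208.40 = £90,325.70.

Loan 1 by £90,330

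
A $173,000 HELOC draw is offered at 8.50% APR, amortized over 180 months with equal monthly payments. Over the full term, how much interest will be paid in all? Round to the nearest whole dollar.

$133,648

Monthly rate = 8.5%/12 = 0.0070833; payment = 173,000 × 0.0070833 / (1 − (1+0.0070833)^−180) = $1,703.60.
Total paid = 180 × $1,703.60 = $306,648.00; interest = $306,648.00 − $173,000 = $133,648.00.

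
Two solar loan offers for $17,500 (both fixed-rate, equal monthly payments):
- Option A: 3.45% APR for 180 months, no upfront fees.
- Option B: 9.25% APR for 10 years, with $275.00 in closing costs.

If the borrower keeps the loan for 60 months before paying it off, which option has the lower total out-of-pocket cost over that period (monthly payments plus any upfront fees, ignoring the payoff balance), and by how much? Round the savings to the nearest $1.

Option A: at 3.45% the monthly rate is 0.0028750, so the payment is 17,500 × 0.0028750 / (1 − 1.0028750^−180) = $124.68.
Option B: at 9.25% the monthly rate is 0.0077083, so the payment is 17,500 × 0.0077083 / (1 − 1.0077083^−120) = $224.06.
Over 60 months: Option A costs 60 × $124.68 = $7,480.80; Option B costs 60 × $224.06 + $275.00 = $13,718.60.
Option A is cheaper by $13,718.60 − $7,480.80 = $6,237.80.

Option A by $6,238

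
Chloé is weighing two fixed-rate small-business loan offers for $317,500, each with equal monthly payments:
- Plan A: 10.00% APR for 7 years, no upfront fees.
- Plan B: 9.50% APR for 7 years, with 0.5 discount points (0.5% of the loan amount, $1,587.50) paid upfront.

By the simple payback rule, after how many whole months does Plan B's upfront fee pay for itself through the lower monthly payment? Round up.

Plan A: at 10.00% the monthly rate is 0.0083333, so the payment is 317,500 × 0.0083333 / (1 − 1.0083333^−84) = $5,270.88.
Plan B: at 9.50% the monthly rate is 0.0079167, so the payment is 317,500 × 0.0079167 / (1 − 1.0079167^−84) = $5,189.21.
Monthly savings = $5,270.88 − $5,189.21 = $81.67.
Break-even = $1,587.50 / $81.67 = 19.44 → 20 months.

20 months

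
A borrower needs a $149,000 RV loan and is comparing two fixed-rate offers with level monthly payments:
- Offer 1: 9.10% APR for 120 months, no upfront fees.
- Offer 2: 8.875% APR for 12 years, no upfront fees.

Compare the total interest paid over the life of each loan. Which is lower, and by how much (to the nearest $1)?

Offer 1 by $15,203

Offer 1: monthly rate = 9.1%/12 = 0.0075833; payment = 149,000 × 0.0075833 / (1 − (1+0.0075833)^−120) = $1,895.54.
Total interest on Offer 1 = 120 × $1,895.54 − $149,000 = $78,464.80.
Offer 2: monthly rate = 8.875%/12 = 0.0073958; payment = 149,000 × 0.0073958 / (1 − (1+0.0073958)^−144) = $1,685.19.
Total interest on Offer 2 = 144 × $1,685.19 − $149,000 = $93,667.36.
Offer 1 is lower by $15,202.56.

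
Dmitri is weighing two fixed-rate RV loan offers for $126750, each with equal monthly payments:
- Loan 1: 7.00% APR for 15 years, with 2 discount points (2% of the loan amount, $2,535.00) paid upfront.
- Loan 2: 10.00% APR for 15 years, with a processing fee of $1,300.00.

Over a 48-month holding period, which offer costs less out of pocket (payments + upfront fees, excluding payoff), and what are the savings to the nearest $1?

Loan 1 by $9,459

Loan 1: at 7.00% the monthly rate is 0.0058333, so the payment is 126,750 × 0.0058333 / (1 − 1.0058333^−180) = $1,139.26.
Loan 2: monthly rate = 10%/12 = 0.0083333; payment = 126,750 × 0.0083333 / (1 − (1+0.0083333)^−180) = $1,362.06.
Over 48 months: Loan 1 costs 48 × $1,139.26 + $2,535.00 = $57,219.48; Loan 2 costs 48 × $1,362.06 + $1,300.00 = $66,678.88.
Loan 1 is cheaper by $66,678.88 − $57,219.48 = $9,459.40.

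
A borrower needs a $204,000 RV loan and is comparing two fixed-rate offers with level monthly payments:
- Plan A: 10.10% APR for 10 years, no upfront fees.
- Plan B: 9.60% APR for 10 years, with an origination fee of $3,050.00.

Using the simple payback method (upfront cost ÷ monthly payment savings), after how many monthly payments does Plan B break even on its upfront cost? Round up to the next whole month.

55 months

Plan A: at 10.10% the monthly rate is 0.0084167, so the payment is 204,000 × 0.0084167 / (1 − 1.0084167^−120) = $2,707.18.
Plan B: monthly rate = 9.6%/12 = 0.0080000; payment = 204,000 × 0.0080000 / (1 − (1+0.0080000)^−120) = $2,650.89.
Monthly savings = $2,707.18 − $2,650.89 = $56.29.
Break-even = $3,050.00 / $56.29 = 54.18 → 55 months.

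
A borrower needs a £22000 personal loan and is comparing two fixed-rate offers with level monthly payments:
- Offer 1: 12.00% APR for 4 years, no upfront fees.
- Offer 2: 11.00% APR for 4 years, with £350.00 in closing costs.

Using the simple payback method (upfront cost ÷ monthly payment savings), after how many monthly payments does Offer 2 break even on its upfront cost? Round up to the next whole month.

Offer 1: monthly rate = 12%/12 = 0.0100000; payment = 22,000 × 0.0100000 / (1 − (1+0.0100000)^−48) = £579.34.
Offer 2: at 11.00% the monthly rate is 0.0091667, so the payment is 22,000 × 0.0091667 / (1 − 1.0091667^−48) = £568.60.
Monthly savings = £579.34 − £568.60 = £10.74.
Break-even = £350.00 / £10.74 = 32.59 → 33 months.

33 months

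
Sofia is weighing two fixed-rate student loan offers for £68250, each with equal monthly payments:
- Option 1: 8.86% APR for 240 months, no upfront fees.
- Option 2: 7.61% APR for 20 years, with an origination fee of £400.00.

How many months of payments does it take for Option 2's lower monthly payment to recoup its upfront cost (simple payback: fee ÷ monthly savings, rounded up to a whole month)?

Option 1: at 8.86% the monthly rate is 0.0073833, so the payment is 68,250 × 0.0073833 / (1 − 1.0073833^−240) = £607.93.
Option 2: monthly rate = 7.61%/12 = 0.0063417; payment = 68,250 × 0.0063417 / (1 − (1+0.0063417)^−240) = £554.42.
Monthly savings = £607.93 − £554.42 = £53.51.
Break-even = £400.00 / £53.51 = 7.48 → 8 months.

8 months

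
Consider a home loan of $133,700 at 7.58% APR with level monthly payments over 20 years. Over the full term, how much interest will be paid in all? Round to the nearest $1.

$126,371

At 7.58% the monthly rate is 0.0063167, so the payment is 133,700 × 0.0063167 / (1 − 1.0063167^−240) = $1,083.63.
Total paid = 240 × $1,083.63 = $260,071.20; interest = $260,071.20 − $133,700 = $126,371.20.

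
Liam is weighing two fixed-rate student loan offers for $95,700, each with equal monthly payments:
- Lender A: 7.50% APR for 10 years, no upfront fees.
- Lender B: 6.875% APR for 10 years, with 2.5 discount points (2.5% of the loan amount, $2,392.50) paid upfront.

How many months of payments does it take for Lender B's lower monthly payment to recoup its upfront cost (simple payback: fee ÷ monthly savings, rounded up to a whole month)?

78 months

Lender A: at 7.50% the monthly rate is 0.0062500, so the payment is 95,700 × 0.0062500 / (1 − 1.0062500^−120) = $1,135.98.
Lender B: at 6.875% the monthly rate is 0.0057292, so the payment is 95,700 × 0.0057292 / (1 − 1.0057292^−120) = $1,105.00.
Monthly savings = $1,135.98 − $1,105.00 = $30.98.
Break-even = $2,392.50 / $30.98 = 77.23 → 78 months.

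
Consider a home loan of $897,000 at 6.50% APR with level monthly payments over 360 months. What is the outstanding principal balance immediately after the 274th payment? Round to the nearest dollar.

$388,954

With monthly rate i = 6.5%/12 = 0.0054167, the balance after k of n payments is P · [(1+i)^n − (1+i)^k] / [(1+i)^n − 1].
(1+0.0054167)^360 = 6.99179797 and (1+0.0054167)^274 = 4.39365522, so the balance is 897,000 × (6.99179797 − 4.39365522) / (6.99179797 − 1) = $388,954.04.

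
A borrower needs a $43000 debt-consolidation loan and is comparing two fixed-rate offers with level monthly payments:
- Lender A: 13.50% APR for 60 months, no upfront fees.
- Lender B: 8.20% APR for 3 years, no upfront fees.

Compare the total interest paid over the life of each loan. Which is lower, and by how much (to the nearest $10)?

Lender B by $10,710

Lender A: monthly rate = 13.5%/12 = 0.0112500; payment = 43,000 × 0.0112500 / (1 − (1+0.0112500)^−60) = $989.42.
Total interest on Lender A = 60 × $989.42 − $43,000 = $16,365.20.
Lender B: monthly rate = 8.2%/12 = 0.0068333; payment = 43,000 × 0.0068333 / (1 − (1+0.0068333)^−36) = $1,351.43.
Total interest on Lender B = 36 × $1,351.43 − $43,000 = $5,651.48.
Lender B is lower by $10,713.72.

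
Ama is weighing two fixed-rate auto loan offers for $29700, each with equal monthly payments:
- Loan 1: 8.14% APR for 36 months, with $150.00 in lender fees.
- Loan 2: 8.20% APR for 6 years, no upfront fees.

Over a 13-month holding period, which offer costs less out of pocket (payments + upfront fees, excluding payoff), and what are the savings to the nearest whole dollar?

Loan 1: monthly rate = 8.14%/12 = 0.0067833; payment = 29,700 × 0.0067833 / (1 − (1+0.0067833)^−36) = $932.61.
Loan 2: monthly rate = 8.2%/12 = 0.0068333; payment = 29,700 × 0.0068333 / (1 − (1+0.0068333)^−72) = $523.64.
Over 13 months: Loan 1 costs 13 × $932.61 + $150.00 = $12,273.93; Loan 2 costs 13 × $523.64 = $6,807.32.
Loan 2 is cheaper by $12,273.93 − $6,807.32 = $5,466.61.

Loan 2 by $5,467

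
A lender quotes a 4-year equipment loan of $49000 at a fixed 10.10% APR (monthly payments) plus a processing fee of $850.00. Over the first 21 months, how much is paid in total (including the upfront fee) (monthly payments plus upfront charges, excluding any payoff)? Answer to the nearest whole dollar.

$26,998

Monthly rate = 10.1%/12 = 0.0084167; payment = 49,000 × 0.0084167 / (1 − (1+0.0084167)^−48) = $1,245.12.
Total outlay = 21 × $1,245.12 + $850.00 = $26,997.52.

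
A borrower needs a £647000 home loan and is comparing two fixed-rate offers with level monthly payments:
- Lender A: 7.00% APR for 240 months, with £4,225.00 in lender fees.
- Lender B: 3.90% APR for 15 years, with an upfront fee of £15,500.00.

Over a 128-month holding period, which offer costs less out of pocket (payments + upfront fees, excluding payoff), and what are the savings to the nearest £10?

Lender A: at 7.00% the monthly rate is 0.0058333, so the payment is 647,000 × 0.0058333 / (1 − 1.0058333^−240) = £5,016.18.
Lender B: at 3.90% the monthly rate is 0.0032500, so the payment is 647,000 × 0.0032500 / (1 − 1.0032500^−180) = £4,753.42.
Over 128 months: Lender A costs 128 × £5,016.18 + £4,225.00 = £646,296.04; Lender B costs 128 × £4,753.42 + £15,500.00 = £623,937.76.
Lender B is cheaper by £646,296.04 − £623,937.76 = £22,358.28.

Lender B by £22,360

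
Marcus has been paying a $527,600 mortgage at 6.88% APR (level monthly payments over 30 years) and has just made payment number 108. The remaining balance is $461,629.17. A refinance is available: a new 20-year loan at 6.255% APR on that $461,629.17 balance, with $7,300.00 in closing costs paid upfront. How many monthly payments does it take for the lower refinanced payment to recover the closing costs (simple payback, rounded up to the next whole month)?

80 months

Current payment = 527,600 × 6.88%/12 / (1 − (1+0.0057333)^−360) = $3,467.72.
Refinanced payment = 461,629.17 × 0.0052125 / (1 − (1+0.0052125)^−240) = $3,375.52.
Monthly savings = $3,467.72 − $3,375.52 = $92.20.
Break-even = $7,300.00 / $92.20 = 79.18 → 80 months.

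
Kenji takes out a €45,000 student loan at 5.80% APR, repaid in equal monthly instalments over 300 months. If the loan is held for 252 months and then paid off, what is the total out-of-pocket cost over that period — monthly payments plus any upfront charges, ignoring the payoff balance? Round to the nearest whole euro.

At 5.80% the monthly rate is 0.0048333, so the payment is 45,000 × 0.0048333 / (1 − 1.0048333^−300) = €284.46.
Total outlay = 252 × €284.46 = €71,683.92.

€71,684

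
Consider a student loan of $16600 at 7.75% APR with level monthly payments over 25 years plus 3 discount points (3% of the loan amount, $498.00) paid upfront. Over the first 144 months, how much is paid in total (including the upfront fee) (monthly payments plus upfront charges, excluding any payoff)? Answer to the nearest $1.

At 7.75% the monthly rate is 0.0064583, so the payment is 16,600 × 0.0064583 / (1 − 1.0064583^−300) = $125.38.
Total outlay = 144 × $125.38 + $498.00 = $18,552.72.

$18,553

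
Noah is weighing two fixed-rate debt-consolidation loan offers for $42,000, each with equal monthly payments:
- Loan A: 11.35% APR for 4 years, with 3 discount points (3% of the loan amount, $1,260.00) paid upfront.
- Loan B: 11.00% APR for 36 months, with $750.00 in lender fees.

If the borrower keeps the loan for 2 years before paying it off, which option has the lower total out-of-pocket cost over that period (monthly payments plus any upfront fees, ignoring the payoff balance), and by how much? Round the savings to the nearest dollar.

Loan A: monthly rate = 11.35%/12 = 0.0094583; payment = 42,000 × 0.0094583 / (1 − (1+0.0094583)^−48) = $1,092.66.
Loan B: at 11.00% the monthly rate is 0.0091667, so the payment is 42,000 × 0.0091667 / (1 − 1.0091667^−36) = $1,375.03.
Over 24 months: Loan A costs 24 × $1,092.66 + $1,260.00 = $27,483.84; Loan B costs 24 × $1,375.03 + $750.00 = $33,750.72.
Loan A is cheaper by $33,750.72 − $27,483.84 = $6,266.88.

Loan A by $6,267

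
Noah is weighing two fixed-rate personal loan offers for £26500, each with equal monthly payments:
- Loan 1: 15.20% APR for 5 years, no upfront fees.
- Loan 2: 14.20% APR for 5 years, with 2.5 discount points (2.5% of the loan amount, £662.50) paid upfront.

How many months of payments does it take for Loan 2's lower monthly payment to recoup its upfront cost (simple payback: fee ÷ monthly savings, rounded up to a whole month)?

48 months

Loan 1: monthly rate = 15.2%/12 = 0.0126667; payment = 26,500 × 0.0126667 / (1 − (1+0.0126667)^−60) = £633.22.
Loan 2: at 14.20% the monthly rate is 0.0118333, so the payment is 26,500 × 0.0118333 / (1 − 1.0118333^−60) = £619.36.
Monthly savings = £633.22 − £619.36 = £13.86.
Break-even = £662.50 / £13.86 = 47.80 → 48 months.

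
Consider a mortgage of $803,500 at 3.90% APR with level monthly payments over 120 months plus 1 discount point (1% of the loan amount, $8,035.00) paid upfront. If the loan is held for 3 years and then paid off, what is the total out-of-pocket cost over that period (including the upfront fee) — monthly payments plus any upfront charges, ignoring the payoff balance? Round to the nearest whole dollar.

At 3.90% the monthly rate is 0.0032500, so the payment is 803,500 × 0.0032500 / (1 − 1.0032500^−120) = $8,096.91.
Total outlay = 36 × $8,096.91 + $8,035.00 = $299,523.76.

$299,524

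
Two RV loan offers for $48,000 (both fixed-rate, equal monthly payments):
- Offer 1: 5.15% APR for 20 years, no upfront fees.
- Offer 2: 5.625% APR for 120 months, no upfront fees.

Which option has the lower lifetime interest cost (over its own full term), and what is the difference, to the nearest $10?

Offer 1: monthly rate = 5.15%/12 = 0.0042917; payment = 48,000 × 0.0042917 / (1 − (1+0.0042917)^−240) = $320.77.
Total interest on Offer 1 = 240 × $320.77 − $48,000 = $28,984.80.
Offer 2: at 5.625% the monthly rate is 0.0046875, so the payment is 48,000 × 0.0046875 / (1 − 1.0046875^−120) = $523.90.
Total interest on Offer 2 = 120 × $523.90 − $48,000 = $14,868.00.
Offer 2 is lower by $14,116.80.

Offer 2 by $14,120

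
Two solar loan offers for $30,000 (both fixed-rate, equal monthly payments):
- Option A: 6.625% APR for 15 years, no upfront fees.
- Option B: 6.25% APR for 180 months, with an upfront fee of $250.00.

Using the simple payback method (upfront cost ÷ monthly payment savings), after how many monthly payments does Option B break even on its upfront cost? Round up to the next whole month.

Option A: at 6.625% the monthly rate is 0.0055208, so the payment is 30,000 × 0.0055208 / (1 − 1.0055208^−180) = $263.40.
Option B: monthly rate = 6.25%/12 = 0.0052083; payment = 30,000 × 0.0052083 / (1 − (1+0.0052083)^−180) = $257.23.
Monthly savings = $263.40 − $257.23 = $6.17.
Break-even = $250.00 / $6.17 = 40.52 → 41 months.

41 months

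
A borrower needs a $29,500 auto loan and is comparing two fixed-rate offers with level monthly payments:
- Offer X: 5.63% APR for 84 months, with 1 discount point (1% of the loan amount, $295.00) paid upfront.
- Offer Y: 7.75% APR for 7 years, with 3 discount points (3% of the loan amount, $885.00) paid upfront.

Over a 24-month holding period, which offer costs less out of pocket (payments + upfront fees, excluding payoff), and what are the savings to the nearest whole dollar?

Offer X by $1,319

Offer X: monthly rate = 5.63%/12 = 0.0046917; payment = 29,500 × 0.0046917 / (1 − (1+0.0046917)^−84) = $425.74.
Offer Y: at 7.75% the monthly rate is 0.0064583, so the payment is 29,500 × 0.0064583 / (1 − 1.0064583^−84) = $456.13.
Over 24 months: Offer X costs 24 × $425.74 + $295.00 = $10,512.76; Offer Y costs 24 × $456.13 + $885.00 = $11,832.12.
Offer X is cheaper by $11,832.12 − $10,512.76 = $1,319.36.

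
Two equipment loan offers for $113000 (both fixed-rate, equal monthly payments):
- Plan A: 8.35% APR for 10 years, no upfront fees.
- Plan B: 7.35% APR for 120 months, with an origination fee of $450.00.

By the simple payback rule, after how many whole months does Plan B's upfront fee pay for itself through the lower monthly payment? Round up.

Plan A: monthly rate = 8.35%/12 = 0.0069583; payment = 113,000 × 0.0069583 / (1 − (1+0.0069583)^−120) = $1,391.99.
Plan B: monthly rate = 7.35%/12 = 0.0061250; payment = 113,000 × 0.0061250 / (1 − (1+0.0061250)^−120) = $1,332.50.
Monthly savings = $1,391.99 − $1,332.50 = $59.49.
Break-even = $450.00 / $59.49 = 7.56 → 8 months.

8 months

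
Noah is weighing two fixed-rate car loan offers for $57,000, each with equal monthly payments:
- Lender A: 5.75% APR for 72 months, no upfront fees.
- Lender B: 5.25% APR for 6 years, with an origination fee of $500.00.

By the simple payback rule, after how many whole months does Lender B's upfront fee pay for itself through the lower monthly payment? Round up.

38 months

Lender A: monthly rate = 5.75%/12 = 0.0047917; payment = 57,000 × 0.0047917 / (1 − (1+0.0047917)^−72) = $937.94.
Lender B: monthly rate = 5.25%/12 = 0.0043750; payment = 57,000 × 0.0043750 / (1 − (1+0.0043750)^−72) = $924.61.
Monthly savings = $937.94 − $924.61 = $13.33.
Break-even = $500.00 / $13.33 = 37.51 → 38 months.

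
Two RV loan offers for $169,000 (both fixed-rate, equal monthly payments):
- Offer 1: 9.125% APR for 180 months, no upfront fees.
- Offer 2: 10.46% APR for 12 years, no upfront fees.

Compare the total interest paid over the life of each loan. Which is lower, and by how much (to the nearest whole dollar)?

Offer 2 by $13,468

Offer 1: at 9.125% the monthly rate is 0.0076042, so the payment is 169,000 × 0.0076042 / (1 − 1.0076042^−180) = $1,726.70.
Total interest on Offer 1 = 180 × $1,726.70 − $169,000 = $141,806.00.
Offer 2: at 10.46% the monthly rate is 0.0087167, so the payment is 169,000 × 0.0087167 / (1 − 1.0087167^−144) = $2,064.85.
Total interest on Offer 2 = 144 × $2,064.85 − $169,000 = $128,338.40.
Offer 2 is lower by $13,467.60.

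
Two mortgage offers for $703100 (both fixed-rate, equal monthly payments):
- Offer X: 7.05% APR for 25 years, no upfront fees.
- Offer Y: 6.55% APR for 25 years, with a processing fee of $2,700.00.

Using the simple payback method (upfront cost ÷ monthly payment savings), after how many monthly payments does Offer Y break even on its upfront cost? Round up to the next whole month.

13 months

Offer X: at 7.05% the monthly rate is 0.0058750, so the payment is 703,100 × 0.0058750 / (1 − 1.0058750^−300) = $4,991.81.
Offer Y: monthly rate = 6.55%/12 = 0.0054583; payment = 703,100 × 0.0054583 / (1 − (1+0.0054583)^−300) = $4,769.37.
Monthly savings = $4,991.81 − $4,769.37 = $222.44.
Break-even = $2,700.00 / $222.44 = 12.14 → 13 months.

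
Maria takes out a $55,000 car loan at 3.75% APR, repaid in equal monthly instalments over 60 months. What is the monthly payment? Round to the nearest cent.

At 3.75% the monthly rate is 0.0031250, so the payment is 55,000 × 0.0031250 / (1 − 1.0031250^−60) = $1,006.72.

$1,006.72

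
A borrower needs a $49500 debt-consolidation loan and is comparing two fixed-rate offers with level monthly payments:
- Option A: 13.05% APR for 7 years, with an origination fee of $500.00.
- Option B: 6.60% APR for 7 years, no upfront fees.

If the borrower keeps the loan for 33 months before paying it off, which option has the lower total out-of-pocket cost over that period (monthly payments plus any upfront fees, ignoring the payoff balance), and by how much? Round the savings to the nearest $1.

Option A: at 13.05% the monthly rate is 0.0108750, so the payment is 49,500 × 0.0108750 / (1 − 1.0108750^−84) = $901.85.
Option B: at 6.60% the monthly rate is 0.0055000, so the payment is 49,500 × 0.0055000 / (1 − 1.0055000^−84) = $737.45.
Over 33 months: Option A costs 33 × $901.85 + $500.00 = $30,261.05; Option B costs 33 × $737.45 = $24,335.85.
Option B is cheaper by $30,261.05 − $24,335.85 = $5,925.20.

Option B by $5,925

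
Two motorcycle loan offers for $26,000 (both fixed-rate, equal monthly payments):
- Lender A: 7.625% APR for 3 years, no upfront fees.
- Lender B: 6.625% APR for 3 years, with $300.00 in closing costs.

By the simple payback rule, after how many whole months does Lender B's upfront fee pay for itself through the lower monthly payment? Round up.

Lender A: at 7.625% the monthly rate is 0.0063542, so the payment is 26,000 × 0.0063542 / (1 − 1.0063542^−36) = $810.26.
Lender B: monthly rate = 6.625%/12 = 0.0055208; payment = 26,000 × 0.0055208 / (1 − (1+0.0055208)^−36) = $798.35.
Monthly savings = $810.26 − $798.35 = $11.91.
Break-even = $300.00 / $11.91 = 25.19 → 26 months.

26 months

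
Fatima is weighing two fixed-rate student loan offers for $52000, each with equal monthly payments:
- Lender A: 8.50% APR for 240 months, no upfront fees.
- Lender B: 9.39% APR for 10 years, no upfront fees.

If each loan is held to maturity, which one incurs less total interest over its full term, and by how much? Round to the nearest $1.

Lender A: at 8.50% the monthly rate is 0.0070833, so the payment is 52,000 × 0.0070833 / (1 − 1.0070833^−240) = $451.27.
Total interest on Lender A = 240 × $451.27 − $52,000 = $56,304.80.
Lender B: at 9.39% the monthly rate is 0.0078250, so the payment is 52,000 × 0.0078250 / (1 − 1.0078250^−120) = $669.74.
Total interest on Lender B = 120 × $669.74 − $52,000 = $28,368.80.
Lender B is lower by $27,936.00.

Lender B by $27,936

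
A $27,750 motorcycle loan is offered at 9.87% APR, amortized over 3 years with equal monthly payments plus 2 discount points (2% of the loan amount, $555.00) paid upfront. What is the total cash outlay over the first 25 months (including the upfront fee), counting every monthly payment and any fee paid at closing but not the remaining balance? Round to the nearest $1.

At 9.87% the monthly rate is 0.0082250, so the payment is 27,750 × 0.0082250 / (1 − 1.0082250^−36) = $893.72.
Total outlay = 25 × $893.72 + $555.00 = $22,898.00.

$22,898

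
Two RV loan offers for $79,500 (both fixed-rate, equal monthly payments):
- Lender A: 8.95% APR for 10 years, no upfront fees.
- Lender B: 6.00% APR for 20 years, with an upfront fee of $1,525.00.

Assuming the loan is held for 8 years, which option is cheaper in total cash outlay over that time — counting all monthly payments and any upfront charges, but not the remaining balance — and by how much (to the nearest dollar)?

Lender B by $40,270

Lender A: at 8.95% the monthly rate is 0.0074583, so the payment is 79,500 × 0.0074583 / (1 − 1.0074583^−120) = $1,004.92.
Lender B: at 6.00% the monthly rate is 0.0050000, so the payment is 79,500 × 0.0050000 / (1 − 1.0050000^−240) = $569.56.
Over 96 months: Lender A costs 96 × $1,004.92 = $96,472.32; Lender B costs 96 × $569.56 + $1,525.00 = $56,202.76.
Lender B is cheaper by $96,472.32 − $56,202.76 = $40,269.56.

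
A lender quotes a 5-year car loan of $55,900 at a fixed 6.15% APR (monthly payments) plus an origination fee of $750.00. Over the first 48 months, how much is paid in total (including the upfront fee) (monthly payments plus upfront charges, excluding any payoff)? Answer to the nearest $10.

$52,810

Monthly rate = 6.15%/12 = 0.0051250; payment = 55,900 × 0.0051250 / (1 − (1+0.0051250)^−60) = $1,084.61.
Total outlay = 48 × $1,084.61 + $750.00 = $52,811.28.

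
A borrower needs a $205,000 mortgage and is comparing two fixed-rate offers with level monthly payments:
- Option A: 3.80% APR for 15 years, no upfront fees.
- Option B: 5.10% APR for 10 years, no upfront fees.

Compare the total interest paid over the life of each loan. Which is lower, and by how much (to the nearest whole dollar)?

Option A: at 3.80% the monthly rate is 0.0031667, so the payment is 205,000 × 0.0031667 / (1 − 1.0031667^−180) = $1,495.90.
Total interest on Option A = 180 × $1,495.90 − $205,000 = $64,262.00.
Option B: at 5.10% the monthly rate is 0.0042500, so the payment is 205,000 × 0.0042500 / (1 − 1.0042500^−120) = $2,184.38.
Total interest on Option B = 120 × $2,184.38 − $205,000 = $57,125.60.
Option B is lower by $7,136.40.

Option B by $7,136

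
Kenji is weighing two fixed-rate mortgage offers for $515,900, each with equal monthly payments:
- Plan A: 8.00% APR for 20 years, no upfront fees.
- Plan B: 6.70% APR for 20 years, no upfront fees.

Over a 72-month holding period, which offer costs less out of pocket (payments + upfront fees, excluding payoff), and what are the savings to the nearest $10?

Plan A: at 8.00% the monthly rate is 0.0066667, so the payment is 515,900 × 0.0066667 / (1 − 1.0066667^−240) = $4,315.19.
Plan B: at 6.70% the monthly rate is 0.0055833, so the payment is 515,900 × 0.0055833 / (1 − 1.0055833^−240) = $3,907.40.
Over 72 months: Plan A costs 72 × $4,315.19 = $310,693.68; Plan B costs 72 × $3,907.40 = $281,332.80.
Plan B is cheaper by $310,693.68 − $281,332.80 = $29,360.88.

Plan B by $29,360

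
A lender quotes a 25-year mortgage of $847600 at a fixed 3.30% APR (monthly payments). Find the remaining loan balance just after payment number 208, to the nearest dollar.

$337,160

With monthly rate i = 3.3%/12 = 0.0027500, the balance after k of n payments is P · [(1+i)^n − (1+i)^k] / [(1+i)^n − 1].
(1+0.0027500)^300 = 2.27929845 and (1+0.0027500)^208 = 1.77041669, so the balance is 847,600 × (2.27929845 − 1.77041669) / (2.27929845 − 1) = $337,159.93.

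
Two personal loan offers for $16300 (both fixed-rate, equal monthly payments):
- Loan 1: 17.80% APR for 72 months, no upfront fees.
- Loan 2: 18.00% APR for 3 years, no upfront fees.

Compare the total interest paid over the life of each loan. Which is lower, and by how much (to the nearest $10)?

Loan 2 by $5,420

Loan 1: at 17.80% the monthly rate is 0.0148333, so the payment is 16,300 × 0.0148333 / (1 − 1.0148333^−72) = $369.93.
Total interest on Loan 1 = 72 × $369.93 − $16,300 = $10,334.96.
Loan 2: monthly rate = 18%/12 = 0.0150000; payment = 16,300 × 0.0150000 / (1 − (1+0.0150000)^−36) = $589.28.
Total interest on Loan 2 = 36 × $589.28 − $16,300 = $4,914.08.
Loan 2 is lower by $5,420.88.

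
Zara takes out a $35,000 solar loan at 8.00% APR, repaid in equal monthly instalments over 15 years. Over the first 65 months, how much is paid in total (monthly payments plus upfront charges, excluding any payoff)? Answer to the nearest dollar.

$21,741

Monthly rate = 8%/12 = 0.0066667; payment = 35,000 × 0.0066667 / (1 − (1+0.0066667)^−180) = $334.48.
Total outlay = 65 × $334.48 = $21,741.20.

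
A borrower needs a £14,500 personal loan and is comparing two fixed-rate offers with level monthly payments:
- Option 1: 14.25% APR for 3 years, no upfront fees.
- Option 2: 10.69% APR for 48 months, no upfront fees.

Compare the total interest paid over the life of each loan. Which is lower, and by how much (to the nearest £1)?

Option 1: at 14.25% the monthly rate is 0.0118750, so the payment is 14,500 × 0.0118750 / (1 − 1.0118750^−36) = £497.34.
Total interest on Option 1 = 36 × £497.34 − £14,500 = £3,404.24.
Option 2: monthly rate = 10.69%/12 = 0.0089083; payment = 14,500 × 0.0089083 / (1 − (1+0.0089083)^−48) = £372.58.
Total interest on Option 2 = 48 × £372.58 − £14,500 = £3,383.84.
Option 2 is lower by £20.40.

Option 2 by £20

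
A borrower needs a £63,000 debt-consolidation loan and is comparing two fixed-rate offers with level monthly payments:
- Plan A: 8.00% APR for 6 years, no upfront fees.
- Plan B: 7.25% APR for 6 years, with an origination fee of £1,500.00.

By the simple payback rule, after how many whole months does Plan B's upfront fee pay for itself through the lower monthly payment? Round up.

66 months

Plan A: at 8.00% the monthly rate is 0.0066667, so the payment is 63,000 × 0.0066667 / (1 − 1.0066667^−72) = £1,104.59.
Plan B: monthly rate = 7.25%/12 = 0.0060417; payment = 63,000 × 0.0060417 / (1 − (1+0.0060417)^−72) = £1,081.67.
Monthly savings = £1,104.59 − £1,081.67 = £22.92.
Break-even = £1,500.00 / £22.92 = 65.45 → 66 months.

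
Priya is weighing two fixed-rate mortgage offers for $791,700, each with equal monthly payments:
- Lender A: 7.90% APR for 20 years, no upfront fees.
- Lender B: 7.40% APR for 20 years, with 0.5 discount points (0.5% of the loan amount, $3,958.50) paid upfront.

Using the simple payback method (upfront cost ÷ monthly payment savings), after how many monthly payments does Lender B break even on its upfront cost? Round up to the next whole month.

Lender A: at 7.90% the monthly rate is 0.0065833, so the payment is 791,700 × 0.0065833 / (1 − 1.0065833^−240) = $6,572.91.
Lender B: monthly rate = 7.4%/12 = 0.0061667; payment = 791,700 × 0.0061667 / (1 − (1+0.0061667)^−240) = $6,329.56.
Monthly savings = $6,572.91 − $6,329.56 = $243.35.
Break-even = $3,958.50 / $243.35 = 16.27 → 17 months.

17 months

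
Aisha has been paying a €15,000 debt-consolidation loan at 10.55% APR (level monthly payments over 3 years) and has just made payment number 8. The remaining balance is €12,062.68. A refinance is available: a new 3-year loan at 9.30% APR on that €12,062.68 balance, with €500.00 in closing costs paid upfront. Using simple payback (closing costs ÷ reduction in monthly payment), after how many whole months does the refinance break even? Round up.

5 months

Current payment = 15,000 × 10.55%/12 / (1 − (1+0.0087917)^−36) = €487.89.
Refinanced payment = 12,062.68 × 0.0077500 / (1 − (1+0.0077500)^−36) = €385.28.
Monthly savings = €487.89 − €385.28 = €102.61.
Break-even = €500.00 / €102.61 = 4.87 → 5 months.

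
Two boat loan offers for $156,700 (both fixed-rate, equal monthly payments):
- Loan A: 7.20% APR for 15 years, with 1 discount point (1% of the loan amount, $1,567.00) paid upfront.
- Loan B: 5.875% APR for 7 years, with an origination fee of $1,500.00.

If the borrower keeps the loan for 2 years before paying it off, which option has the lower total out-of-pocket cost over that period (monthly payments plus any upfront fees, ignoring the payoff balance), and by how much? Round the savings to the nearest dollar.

Loan A by $20,423

Loan A: at 7.20% the monthly rate is 0.0060000, so the payment is 156,700 × 0.0060000 / (1 − 1.0060000^−180) = $1,426.04.
Loan B: at 5.875% the monthly rate is 0.0048958, so the payment is 156,700 × 0.0048958 / (1 − 1.0048958^−84) = $2,279.78.
Over 24 months: Loan A costs 24 × $1,426.04 + $1,567.00 = $35,791.96; Loan B costs 24 × $2,279.78 + $1,500.00 = $56,214.72.
Loan A is cheaper by $56,214.72 − $35,791.96 = $20,422.76.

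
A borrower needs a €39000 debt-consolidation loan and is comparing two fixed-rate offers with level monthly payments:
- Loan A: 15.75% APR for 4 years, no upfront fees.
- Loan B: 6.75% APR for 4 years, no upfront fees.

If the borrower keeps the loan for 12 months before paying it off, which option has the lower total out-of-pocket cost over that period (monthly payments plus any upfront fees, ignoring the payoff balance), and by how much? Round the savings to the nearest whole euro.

Loan B by €2,051

Loan A: at 15.75% the monthly rate is 0.0131250, so the payment is 39,000 × 0.0131250 / (1 − 1.0131250^−48) = €1,100.28.
Loan B: monthly rate = 6.75%/12 = 0.0056250; payment = 39,000 × 0.0056250 / (1 − (1+0.0056250)^−48) = €929.39.
Over 12 months: Loan A costs 12 × €1,100.28 = €13,203.36; Loan B costs 12 × €929.39 = €11,152.68.
Loan B is cheaper by €13,203.36 − €11,152.68 = €2,050.68.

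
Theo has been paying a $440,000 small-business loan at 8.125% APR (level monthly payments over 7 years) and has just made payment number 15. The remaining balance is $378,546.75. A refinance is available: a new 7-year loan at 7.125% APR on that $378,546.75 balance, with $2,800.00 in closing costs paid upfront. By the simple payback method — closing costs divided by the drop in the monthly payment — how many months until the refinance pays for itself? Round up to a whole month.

Current payment = 440,000 × 8.125%/12 / (1 − (1+0.0067708)^−84) = $6,885.37.
Refinanced payment = 378,546.75 × 0.0059375 / (1 − (1+0.0059375)^−84) = $5,736.44.
Monthly savings = $6,885.37 − $5,736.44 = $1,148.93.
Break-even = $2,800.00 / $1,148.93 = 2.44 → 3 months.

3 months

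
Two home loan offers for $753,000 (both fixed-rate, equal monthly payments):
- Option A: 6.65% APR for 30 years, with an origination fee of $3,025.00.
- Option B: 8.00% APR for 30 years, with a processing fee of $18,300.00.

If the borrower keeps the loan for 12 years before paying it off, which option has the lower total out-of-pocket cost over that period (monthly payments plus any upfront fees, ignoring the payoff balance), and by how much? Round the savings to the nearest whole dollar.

Option A: at 6.65% the monthly rate is 0.0055417, so the payment is 753,000 × 0.0055417 / (1 − 1.0055417^−360) = $4,834.00.
Option B: at 8.00% the monthly rate is 0.0066667, so the payment is 753,000 × 0.0066667 / (1 − 1.0066667^−360) = $5,525.25.
Over 144 months: Option A costs 144 × $4,834.00 + $3,025.00 = $699,121.00; Option B costs 144 × $5,525.25 + $18,300.00 = $813,936.00.
Option A is cheaper by $813,936.00 − $699,121.00 = $114,815.00.

Option A by $114,815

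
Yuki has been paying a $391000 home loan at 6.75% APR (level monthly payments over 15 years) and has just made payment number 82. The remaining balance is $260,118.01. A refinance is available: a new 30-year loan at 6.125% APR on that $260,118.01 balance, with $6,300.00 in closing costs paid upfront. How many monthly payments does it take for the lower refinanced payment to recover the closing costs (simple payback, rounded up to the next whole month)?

4 months

Current payment = 391,000 × 6.75%/12 / (1 − (1+0.0056250)^−180) = $3,460.00.
Refinanced payment = 260,118.01 × 0.0051042 / (1 − (1+0.0051042)^−360) = $1,580.50.
Monthly savings = $3,460.00 − $1,580.50 = $1,879.50.
Break-even = $6,300.00 / $1,879.50 = 3.35 → 4 months.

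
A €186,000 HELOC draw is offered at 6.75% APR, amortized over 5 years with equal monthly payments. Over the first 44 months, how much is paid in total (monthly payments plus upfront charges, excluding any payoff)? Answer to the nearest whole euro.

€161,089

At 6.75% the monthly rate is 0.0056250, so the payment is 186,000 × 0.0056250 / (1 − 1.0056250^−60) = €3,661.12.
Total outlay = 44 × €3,661.12 = €161,089.28.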